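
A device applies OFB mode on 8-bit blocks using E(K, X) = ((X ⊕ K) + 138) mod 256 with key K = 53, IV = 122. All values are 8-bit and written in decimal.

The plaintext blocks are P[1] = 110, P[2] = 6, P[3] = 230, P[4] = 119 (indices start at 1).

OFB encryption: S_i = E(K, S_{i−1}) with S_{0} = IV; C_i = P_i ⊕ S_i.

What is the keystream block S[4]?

130

C[1]: S = E(K, 122) = 217; 110 ⊕ 217 = 183.
C[2]: S = E(K, 217) = 118; 6 ⊕ 118 = 112.
C[3]: S = E(K, 118) = 205; 230 ⊕ 205 = 43.
C[4]: S = E(K, 205) = 130; 119 ⊕ 130 = 245.
So S[4] = 130.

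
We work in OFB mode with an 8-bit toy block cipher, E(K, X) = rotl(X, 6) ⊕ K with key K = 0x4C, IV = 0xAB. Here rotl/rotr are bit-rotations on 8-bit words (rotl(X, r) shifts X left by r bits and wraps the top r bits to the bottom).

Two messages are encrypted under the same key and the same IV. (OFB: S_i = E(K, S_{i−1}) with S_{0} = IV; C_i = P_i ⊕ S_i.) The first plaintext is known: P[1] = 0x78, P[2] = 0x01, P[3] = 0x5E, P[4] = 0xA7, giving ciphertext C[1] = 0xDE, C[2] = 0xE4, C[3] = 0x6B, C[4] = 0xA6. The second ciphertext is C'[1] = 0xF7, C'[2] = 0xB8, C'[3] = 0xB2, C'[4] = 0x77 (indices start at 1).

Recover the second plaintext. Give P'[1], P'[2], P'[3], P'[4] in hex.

P'[1] = 0x51, P'[2] = 0x5D, P'[3] = 0x87, P'[4] = 0x76

In OFB with a reused IV, both messages share the same keystream S_i, so C_i ⊕ C'_i = P_i ⊕ P'_i and thus P'_i = P_i ⊕ C_i ⊕ C'_i.
P'[1]: 0x78 ⊕ 0xDE ⊕ 0xF7 = 0x51.
P'[2]: 0x01 ⊕ 0xE4 ⊕ 0xB8 = 0x5D.
P'[3]: 0x5E ⊕ 0x6B ⊕ 0xB2 = 0x87.
P'[4]: 0xA7 ⊕ 0xA6 ⊕ 0x77 = 0x76.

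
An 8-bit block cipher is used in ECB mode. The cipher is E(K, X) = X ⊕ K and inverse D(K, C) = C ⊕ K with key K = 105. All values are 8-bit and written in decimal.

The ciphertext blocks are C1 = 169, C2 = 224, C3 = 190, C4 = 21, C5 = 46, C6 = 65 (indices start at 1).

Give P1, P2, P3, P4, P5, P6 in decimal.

P1 = 192, P2 = 137, P3 = 215, P4 = 124, P5 = 71, P6 = 40

ECB decryption: P_i = D(K, C_i).
P1: D(K, 169) = 192.
P2: D(K, 224) = 137.
P3: D(K, 190) = 215.
P4: D(K, 21) = 124.
P5: D(K, 46) = 71.
P6: D(K, 65) = 40.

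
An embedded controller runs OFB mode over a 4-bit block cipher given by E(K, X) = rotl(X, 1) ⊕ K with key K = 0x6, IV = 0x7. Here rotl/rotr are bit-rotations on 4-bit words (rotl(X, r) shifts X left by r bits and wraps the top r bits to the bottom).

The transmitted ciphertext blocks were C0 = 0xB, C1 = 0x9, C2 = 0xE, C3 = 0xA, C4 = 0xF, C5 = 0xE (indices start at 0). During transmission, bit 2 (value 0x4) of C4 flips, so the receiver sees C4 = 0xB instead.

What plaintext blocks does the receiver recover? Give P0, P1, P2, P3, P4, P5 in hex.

OFB decryption: S_i = E(K, S_{i−1}) with S_{−1} = IV; P_i = C_i ⊕ S_i.
Only C4 changed, to 0xB. In OFB, a change in C_i flips the same bit in P_i only; the keystream is unaffected. Decrypting the received ciphertext:
P0: S = E(K, 0x7) = 0x8; 0xB ⊕ 0x8 = 0x3.
P1: S = E(K, 0x8) = 0x7; 0x9 ⊕ 0x7 = 0xE.
P2: S = E(K, 0x7) = 0x8; 0xE ⊕ 0x8 = 0x6.
P3: S = E(K, 0x8) = 0x7; 0xA ⊕ 0x7 = 0xD.
P4: S = E(K, 0x7) = 0x8; 0xB ⊕ 0x8 = 0x3.
P5: S = E(K, 0x8) = 0x7; 0xE ⊕ 0x7 = 0x9.
Blocks that differ from the original plaintext: P4.

P0 = 0x3, P1 = 0xE, P2 = 0x6, P3 = 0xD, P4 = 0x3, P5 = 0x9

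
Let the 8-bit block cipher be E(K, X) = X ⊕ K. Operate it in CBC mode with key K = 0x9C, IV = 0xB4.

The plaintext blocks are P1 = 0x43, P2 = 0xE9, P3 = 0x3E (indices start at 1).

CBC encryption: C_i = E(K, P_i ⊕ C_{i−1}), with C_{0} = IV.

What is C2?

C1: P1 ⊕ 0xB4 = 0xF7; E(K, 0xF7) = 0x6B.
C2: P2 ⊕ 0x6B = 0x82; E(K, 0x82) = 0x1E.

C2 = 0x1E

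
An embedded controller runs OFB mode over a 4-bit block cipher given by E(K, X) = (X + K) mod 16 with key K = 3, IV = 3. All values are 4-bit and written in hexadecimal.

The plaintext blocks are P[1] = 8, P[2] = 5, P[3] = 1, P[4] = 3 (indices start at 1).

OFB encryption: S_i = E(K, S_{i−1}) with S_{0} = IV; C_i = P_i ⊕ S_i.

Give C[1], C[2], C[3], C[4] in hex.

C[1] = E, C[2] = C, C[3] = D, C[4] = C

C[1]: S = E(K, 3) = 6; 8 ⊕ 6 = E.
C[2]: S = E(K, 6) = 9; 5 ⊕ 9 = C.
C[3]: S = E(K, 9) = C; 1 ⊕ C = D.
C[4]: S = E(K, C) = F; 3 ⊕ F = C.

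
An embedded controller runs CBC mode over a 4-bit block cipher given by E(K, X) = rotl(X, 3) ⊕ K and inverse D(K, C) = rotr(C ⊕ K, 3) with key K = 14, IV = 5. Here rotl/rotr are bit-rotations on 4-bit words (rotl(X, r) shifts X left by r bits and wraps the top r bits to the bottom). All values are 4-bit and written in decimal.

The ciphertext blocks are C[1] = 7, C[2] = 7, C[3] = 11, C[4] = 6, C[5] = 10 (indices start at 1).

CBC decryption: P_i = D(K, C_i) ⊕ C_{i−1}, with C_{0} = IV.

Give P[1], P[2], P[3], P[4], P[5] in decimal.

P[1]: D(K, 7) = 3; 3 ⊕ 5 = 6.
P[2]: D(K, 7) = 3; 3 ⊕ 7 = 4.
P[3]: D(K, 11) = 10; 10 ⊕ 7 = 13.
P[4]: D(K, 6) = 1; 1 ⊕ 11 = 10.
P[5]: D(K, 10) = 8; 8 ⊕ 6 = 14.

P[1] = 6, P[2] = 4, P[3] = 13, P[4] = 10, P[5] = 14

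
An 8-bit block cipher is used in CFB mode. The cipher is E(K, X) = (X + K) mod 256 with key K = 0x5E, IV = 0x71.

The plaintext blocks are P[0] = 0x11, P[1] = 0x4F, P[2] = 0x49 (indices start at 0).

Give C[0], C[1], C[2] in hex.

C[0] = 0xDE, C[1] = 0x73, C[2] = 0x98

CFB encryption: C_i = P_i ⊕ E(K, C_{i−1}), with C_{−1} = IV.
C[0]: E(K, 0x71) = 0xCF; 0x11 ⊕ 0xCF = 0xDE.
C[1]: E(K, 0xDE) = 0x3C; 0x4F ⊕ 0x3C = 0x73.
C[2]: E(K, 0x73) = 0xD1; 0x49 ⊕ 0xD1 = 0x98.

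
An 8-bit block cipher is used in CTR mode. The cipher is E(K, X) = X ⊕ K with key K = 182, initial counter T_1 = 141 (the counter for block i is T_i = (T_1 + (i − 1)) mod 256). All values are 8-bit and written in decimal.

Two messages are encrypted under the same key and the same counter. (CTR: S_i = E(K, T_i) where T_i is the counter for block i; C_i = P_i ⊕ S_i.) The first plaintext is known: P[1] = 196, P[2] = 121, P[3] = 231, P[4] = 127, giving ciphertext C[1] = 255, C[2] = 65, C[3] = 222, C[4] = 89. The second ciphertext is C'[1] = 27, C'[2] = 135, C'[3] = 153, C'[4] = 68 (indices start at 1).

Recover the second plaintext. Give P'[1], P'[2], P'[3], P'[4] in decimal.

P'[1] = 32, P'[2] = 191, P'[3] = 160, P'[4] = 98

In CTR with a reused counter, both messages share the same keystream S_i, so C_i ⊕ C'_i = P_i ⊕ P'_i and thus P'_i = P_i ⊕ C_i ⊕ C'_i.
P'[1]: 196 ⊕ 255 ⊕ 27 = 32.
P'[2]: 121 ⊕ 65 ⊕ 135 = 191.
P'[3]: 231 ⊕ 222 ⊕ 153 = 160.
P'[4]: 127 ⊕ 89 ⊕ 68 = 98.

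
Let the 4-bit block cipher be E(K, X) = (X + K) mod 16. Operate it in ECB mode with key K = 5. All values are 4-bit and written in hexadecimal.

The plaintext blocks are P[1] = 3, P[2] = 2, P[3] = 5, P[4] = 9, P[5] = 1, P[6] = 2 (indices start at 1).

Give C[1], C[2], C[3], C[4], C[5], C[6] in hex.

ECB encryption: C_i = E(K, P_i).
C[1]: E(K, 3) = 8.
C[2]: E(K, 2) = 7.
C[3]: E(K, 5) = A.
C[4]: E(K, 9) = E.
C[5]: E(K, 1) = 6.
C[6]: E(K, 2) = 7.

C[1] = 8, C[2] = 7, C[3] = A, C[4] = E, C[5] = 6, C[6] = 7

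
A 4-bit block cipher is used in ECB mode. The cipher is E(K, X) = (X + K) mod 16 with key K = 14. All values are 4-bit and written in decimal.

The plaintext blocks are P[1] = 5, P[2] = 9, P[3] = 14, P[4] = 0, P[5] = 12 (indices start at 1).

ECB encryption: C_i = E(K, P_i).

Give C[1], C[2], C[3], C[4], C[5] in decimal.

C[1]: E(K, 5) = 3.
C[2]: E(K, 9) = 7.
C[3]: E(K, 14) = 12.
C[4]: E(K, 0) = 14.
C[5]: E(K, 12) = 10.

C[1] = 3, C[2] = 7, C[3] = 12, C[4] = 14, C[5] = 10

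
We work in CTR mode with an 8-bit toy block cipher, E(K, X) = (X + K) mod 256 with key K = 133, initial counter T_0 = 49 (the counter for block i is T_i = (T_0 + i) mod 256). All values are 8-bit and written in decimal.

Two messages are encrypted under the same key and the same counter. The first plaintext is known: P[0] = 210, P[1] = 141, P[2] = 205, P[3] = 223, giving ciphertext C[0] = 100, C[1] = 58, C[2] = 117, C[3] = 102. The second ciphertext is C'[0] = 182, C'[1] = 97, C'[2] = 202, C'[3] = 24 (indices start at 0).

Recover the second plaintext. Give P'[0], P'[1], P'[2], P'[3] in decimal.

In CTR with a reused counter, both messages share the same keystream S_i, so C_i ⊕ C'_i = P_i ⊕ P'_i and thus P'_i = P_i ⊕ C_i ⊕ C'_i.
P'[0]: 210 ⊕ 100 ⊕ 182 = 0.
P'[1]: 141 ⊕ 58 ⊕ 97 = 214.
P'[2]: 205 ⊕ 117 ⊕ 202 = 114.
P'[3]: 223 ⊕ 102 ⊕ 24 = 161.

P'[0] = 0, P'[1] = 214, P'[2] = 114, P'[3] = 161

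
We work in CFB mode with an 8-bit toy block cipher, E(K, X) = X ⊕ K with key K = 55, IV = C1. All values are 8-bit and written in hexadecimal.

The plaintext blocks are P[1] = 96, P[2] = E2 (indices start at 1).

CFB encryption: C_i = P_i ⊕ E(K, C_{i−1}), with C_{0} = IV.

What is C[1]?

C[1]: E(K, C1) = 94; 96 ⊕ 94 = 02.

C[1] = 02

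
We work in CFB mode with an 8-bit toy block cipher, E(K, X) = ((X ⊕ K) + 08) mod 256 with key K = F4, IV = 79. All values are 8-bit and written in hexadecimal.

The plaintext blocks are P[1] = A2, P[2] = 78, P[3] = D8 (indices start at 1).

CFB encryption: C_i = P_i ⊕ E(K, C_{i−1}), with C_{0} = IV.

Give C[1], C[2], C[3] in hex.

C[1] = 37, C[2] = B3, C[3] = 97

C[1]: E(K, 79) = 95; A2 ⊕ 95 = 37.
C[2]: E(K, 37) = CB; 78 ⊕ CB = B3.
C[3]: E(K, B3) = 4F; D8 ⊕ 4F = 97.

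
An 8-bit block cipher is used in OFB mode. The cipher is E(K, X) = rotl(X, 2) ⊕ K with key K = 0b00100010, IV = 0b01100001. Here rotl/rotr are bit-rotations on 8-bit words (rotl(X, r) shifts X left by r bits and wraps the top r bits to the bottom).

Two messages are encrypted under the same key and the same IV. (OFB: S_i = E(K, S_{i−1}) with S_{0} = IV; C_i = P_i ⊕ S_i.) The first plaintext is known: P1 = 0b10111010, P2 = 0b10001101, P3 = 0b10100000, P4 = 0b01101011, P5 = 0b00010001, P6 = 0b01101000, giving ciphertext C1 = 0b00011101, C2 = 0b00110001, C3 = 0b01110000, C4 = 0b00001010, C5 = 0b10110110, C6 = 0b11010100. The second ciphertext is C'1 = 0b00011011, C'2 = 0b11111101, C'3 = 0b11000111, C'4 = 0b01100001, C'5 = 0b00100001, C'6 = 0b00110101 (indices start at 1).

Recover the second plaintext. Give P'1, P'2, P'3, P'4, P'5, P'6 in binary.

In OFB with a reused IV, both messages share the same keystream S_i, so C_i ⊕ C'_i = P_i ⊕ P'_i and thus P'_i = P_i ⊕ C_i ⊕ C'_i.
P'1: 0b10111010 ⊕ 0b00011101 ⊕ 0b00011011 = 0b10111100.
P'2: 0b10001101 ⊕ 0b00110001 ⊕ 0b11111101 = 0b01000001.
P'3: 0b10100000 ⊕ 0b01110000 ⊕ 0b11000111 = 0b00010111.
P'4: 0b01101011 ⊕ 0b00001010 ⊕ 0b01100001 = 0b00000000.
P'5: 0b00010001 ⊕ 0b10110110 ⊕ 0b00100001 = 0b10000110.
P'6: 0b01101000 ⊕ 0b11010100 ⊕ 0b00110101 = 0b10001001.

P'1 = 0b10111100, P'2 = 0b01000001, P'3 = 0b00010111, P'4 = 0b00000000, P'5 = 0b10000110, P'6 = 0b10001001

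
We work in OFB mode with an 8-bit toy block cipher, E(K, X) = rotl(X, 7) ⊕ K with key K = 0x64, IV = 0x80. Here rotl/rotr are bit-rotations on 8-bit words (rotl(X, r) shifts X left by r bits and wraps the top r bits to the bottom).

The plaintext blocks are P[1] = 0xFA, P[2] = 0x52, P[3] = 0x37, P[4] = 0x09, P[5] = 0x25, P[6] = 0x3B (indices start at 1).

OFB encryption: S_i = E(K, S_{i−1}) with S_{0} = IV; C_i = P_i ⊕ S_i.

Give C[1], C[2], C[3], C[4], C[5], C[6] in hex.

C[1]: S = E(K, 0x80) = 0x24; 0xFA ⊕ 0x24 = 0xDE.
C[2]: S = E(K, 0x24) = 0x76; 0x52 ⊕ 0x76 = 0x24.
C[3]: S = E(K, 0x76) = 0x5F; 0x37 ⊕ 0x5F = 0x68.
C[4]: S = E(K, 0x5F) = 0xCB; 0x09 ⊕ 0xCB = 0xC2.
C[5]: S = E(K, 0xCB) = 0x81; 0x25 ⊕ 0x81 = 0xA4.
C[6]: S = E(K, 0x81) = 0xA4; 0x3B ⊕ 0xA4 = 0x9F.

C[1] = 0xDE, C[2] = 0x24, C[3] = 0x68, C[4] = 0xC2, C[5] = 0xA4, C[6] = 0x9F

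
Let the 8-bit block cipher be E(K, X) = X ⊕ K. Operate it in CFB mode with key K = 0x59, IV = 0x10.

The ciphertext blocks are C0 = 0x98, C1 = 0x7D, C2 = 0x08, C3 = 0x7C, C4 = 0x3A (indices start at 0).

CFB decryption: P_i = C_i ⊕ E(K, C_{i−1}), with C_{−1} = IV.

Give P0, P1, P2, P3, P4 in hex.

P0: E(K, 0x10) = 0x49; 0x98 ⊕ 0x49 = 0xD1.
P1: E(K, 0x98) = 0xC1; 0x7D ⊕ 0xC1 = 0xBC.
P2: E(K, 0x7D) = 0x24; 0x08 ⊕ 0x24 = 0x2C.
P3: E(K, 0x08) = 0x51; 0x7C ⊕ 0x51 = 0x2D.
P4: E(K, 0x7C) = 0x25; 0x3A ⊕ 0x25 = 0x1F.

P0 = 0xD1, P1 = 0xBC, P2 = 0x2C, P3 = 0x2D, P4 = 0x1F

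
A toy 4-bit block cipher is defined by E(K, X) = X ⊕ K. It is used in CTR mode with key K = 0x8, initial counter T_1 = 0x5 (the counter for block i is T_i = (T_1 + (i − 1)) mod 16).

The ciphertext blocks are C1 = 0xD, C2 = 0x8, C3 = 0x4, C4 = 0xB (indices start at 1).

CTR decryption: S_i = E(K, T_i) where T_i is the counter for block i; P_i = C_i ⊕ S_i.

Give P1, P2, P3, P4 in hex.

P1 = 0x0, P2 = 0x6, P3 = 0xB, P4 = 0xB

P1: T = 0x5, S = E(K, T) = 0xD; 0xD ⊕ 0xD = 0x0.
P2: T = 0x6, S = E(K, T) = 0xE; 0x8 ⊕ 0xE = 0x6.
P3: T = 0x7, S = E(K, T) = 0xF; 0x4 ⊕ 0xF = 0xB.
P4: T = 0x8, S = E(K, T) = 0x0; 0xB ⊕ 0x0 = 0xB.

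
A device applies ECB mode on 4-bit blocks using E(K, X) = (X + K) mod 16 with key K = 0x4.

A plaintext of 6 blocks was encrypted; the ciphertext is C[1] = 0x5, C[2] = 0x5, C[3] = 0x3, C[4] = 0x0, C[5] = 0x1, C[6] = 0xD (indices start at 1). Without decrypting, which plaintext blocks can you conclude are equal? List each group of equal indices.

ECB encrypts each block independently with the same key, so equal ciphertext blocks imply equal plaintext blocks.
C[1] = C[2] = 0x5, so P[1] = P[2].

P[1] = P[2]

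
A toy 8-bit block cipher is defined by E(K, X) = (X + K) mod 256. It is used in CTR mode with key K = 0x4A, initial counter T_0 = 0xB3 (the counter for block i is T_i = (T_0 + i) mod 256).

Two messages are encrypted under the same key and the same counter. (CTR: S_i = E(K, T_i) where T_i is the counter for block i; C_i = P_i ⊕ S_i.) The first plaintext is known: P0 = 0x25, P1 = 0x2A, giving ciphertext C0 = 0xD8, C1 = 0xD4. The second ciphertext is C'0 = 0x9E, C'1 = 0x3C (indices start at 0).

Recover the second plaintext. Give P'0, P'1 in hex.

In CTR with a reused counter, both messages share the same keystream S_i, so C_i ⊕ C'_i = P_i ⊕ P'_i and thus P'_i = P_i ⊕ C_i ⊕ C'_i.
P'0: 0x25 ⊕ 0xD8 ⊕ 0x9E = 0x63.
P'1: 0x2A ⊕ 0xD4 ⊕ 0x3C = 0xC2.

P'0 = 0x63, P'1 = 0xC2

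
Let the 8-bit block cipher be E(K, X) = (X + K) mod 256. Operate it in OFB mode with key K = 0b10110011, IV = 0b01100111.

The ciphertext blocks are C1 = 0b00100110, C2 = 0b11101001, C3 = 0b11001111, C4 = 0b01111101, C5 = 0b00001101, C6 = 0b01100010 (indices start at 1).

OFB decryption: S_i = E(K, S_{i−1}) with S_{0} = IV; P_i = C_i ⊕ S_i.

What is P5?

P5 = 0b11101011

P1: S = E(K, 0b01100111) = 0b00011010; 0b00100110 ⊕ 0b00011010 = 0b00111100.
P2: S = E(K, 0b00011010) = 0b11001101; 0b11101001 ⊕ 0b11001101 = 0b00100100.
P3: S = E(K, 0b11001101) = 0b10000000; 0b11001111 ⊕ 0b10000000 = 0b01001111.
P4: S = E(K, 0b10000000) = 0b00110011; 0b01111101 ⊕ 0b00110011 = 0b01001110.
P5: S = E(K, 0b00110011) = 0b11100110; 0b00001101 ⊕ 0b11100110 = 0b11101011.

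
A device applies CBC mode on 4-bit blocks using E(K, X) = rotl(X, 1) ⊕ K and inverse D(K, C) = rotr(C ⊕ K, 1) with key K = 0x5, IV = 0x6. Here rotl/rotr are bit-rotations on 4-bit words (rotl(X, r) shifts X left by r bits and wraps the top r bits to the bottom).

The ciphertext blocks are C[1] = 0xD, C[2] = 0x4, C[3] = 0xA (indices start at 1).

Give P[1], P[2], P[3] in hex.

CBC decryption: P_i = D(K, C_i) ⊕ C_{i−1}, with C_{0} = IV.
P[1]: D(K, 0xD) = 0x4; 0x4 ⊕ 0x6 = 0x2.
P[2]: D(K, 0x4) = 0x8; 0x8 ⊕ 0xD = 0x5.
P[3]: D(K, 0xA) = 0xF; 0xF ⊕ 0x4 = 0xB.

P[1] = 0x2, P[2] = 0x5, P[3] = 0xB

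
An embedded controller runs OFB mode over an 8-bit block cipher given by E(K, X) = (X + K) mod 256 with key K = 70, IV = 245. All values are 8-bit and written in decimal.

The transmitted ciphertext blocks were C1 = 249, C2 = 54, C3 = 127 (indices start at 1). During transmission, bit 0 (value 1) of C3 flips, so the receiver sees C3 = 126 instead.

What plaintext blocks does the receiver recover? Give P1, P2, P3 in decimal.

P1 = 194, P2 = 183, P3 = 185

OFB decryption: S_i = E(K, S_{i−1}) with S_{0} = IV; P_i = C_i ⊕ S_i.
Only C3 changed, to 126. In OFB, a change in C_i flips the same bit in P_i only; the keystream is unaffected. Decrypting the received ciphertext:
P1: S = E(K, 245) = 59; 249 ⊕ 59 = 194.
P2: S = E(K, 59) = 129; 54 ⊕ 129 = 183.
P3: S = E(K, 129) = 199; 126 ⊕ 199 = 185.
Blocks that differ from the original plaintext: P3.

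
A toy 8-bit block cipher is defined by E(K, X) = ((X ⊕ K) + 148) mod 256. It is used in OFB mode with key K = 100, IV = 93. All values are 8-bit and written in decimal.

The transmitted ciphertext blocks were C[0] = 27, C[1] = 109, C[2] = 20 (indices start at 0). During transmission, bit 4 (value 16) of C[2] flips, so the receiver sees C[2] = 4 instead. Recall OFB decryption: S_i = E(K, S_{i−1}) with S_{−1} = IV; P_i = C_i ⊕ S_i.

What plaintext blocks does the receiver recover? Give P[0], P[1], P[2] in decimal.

Only C[2] changed, to 4. In OFB, a change in C_i flips the same bit in P_i only; the keystream is unaffected. Decrypting the received ciphertext:
P[0]: S = E(K, 93) = 205; 27 ⊕ 205 = 214.
P[1]: S = E(K, 205) = 61; 109 ⊕ 61 = 80.
P[2]: S = E(K, 61) = 237; 4 ⊕ 237 = 233.
Blocks that differ from the original plaintext: P[2].

P[0] = 214, P[1] = 80, P[2] = 233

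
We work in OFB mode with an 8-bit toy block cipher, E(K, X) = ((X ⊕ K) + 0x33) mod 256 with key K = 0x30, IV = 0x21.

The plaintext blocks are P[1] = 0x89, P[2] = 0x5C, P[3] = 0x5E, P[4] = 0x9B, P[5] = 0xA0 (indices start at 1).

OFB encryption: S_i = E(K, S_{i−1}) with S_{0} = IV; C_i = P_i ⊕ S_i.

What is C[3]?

C[3] = 0x94

C[1]: S = E(K, 0x21) = 0x44; 0x89 ⊕ 0x44 = 0xCD.
C[2]: S = E(K, 0x44) = 0xA7; 0x5C ⊕ 0xA7 = 0xFB.
C[3]: S = E(K, 0xA7) = 0xCA; 0x5E ⊕ 0xCA = 0x94.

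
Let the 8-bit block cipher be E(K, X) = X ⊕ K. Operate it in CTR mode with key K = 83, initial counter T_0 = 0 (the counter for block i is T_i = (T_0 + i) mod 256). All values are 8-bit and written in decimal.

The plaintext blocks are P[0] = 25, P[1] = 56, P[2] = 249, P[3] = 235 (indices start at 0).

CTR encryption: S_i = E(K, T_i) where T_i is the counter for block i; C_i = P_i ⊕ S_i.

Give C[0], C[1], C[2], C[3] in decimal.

C[0] = 74, C[1] = 106, C[2] = 168, C[3] = 187

C[0]: T = 0, S = E(K, T) = 83; 25 ⊕ 83 = 74.
C[1]: T = 1, S = E(K, T) = 82; 56 ⊕ 82 = 106.
C[2]: T = 2, S = E(K, T) = 81; 249 ⊕ 81 = 168.
C[3]: T = 3, S = E(K, T) = 80; 235 ⊕ 80 = 187.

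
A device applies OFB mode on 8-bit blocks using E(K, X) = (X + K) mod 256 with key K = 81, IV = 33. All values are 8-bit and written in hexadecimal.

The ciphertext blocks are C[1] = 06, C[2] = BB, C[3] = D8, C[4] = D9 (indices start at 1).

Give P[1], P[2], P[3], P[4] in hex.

P[1] = B2, P[2] = 8E, P[3] = 6E, P[4] = EE

OFB decryption: S_i = E(K, S_{i−1}) with S_{0} = IV; P_i = C_i ⊕ S_i.
P[1]: S = E(K, 33) = B4; 06 ⊕ B4 = B2.
P[2]: S = E(K, B4) = 35; BB ⊕ 35 = 8E.
P[3]: S = E(K, 35) = B6; D8 ⊕ B6 = 6E.
P[4]: S = E(K, B6) = 37; D9 ⊕ 37 = EE.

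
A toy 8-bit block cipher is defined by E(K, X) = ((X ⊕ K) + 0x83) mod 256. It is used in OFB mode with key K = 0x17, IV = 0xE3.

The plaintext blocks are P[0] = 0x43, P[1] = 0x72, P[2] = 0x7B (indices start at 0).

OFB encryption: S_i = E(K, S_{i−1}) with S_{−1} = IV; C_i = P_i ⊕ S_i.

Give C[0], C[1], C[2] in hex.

C[0] = 0x34, C[1] = 0x91, C[2] = 0x0C

C[0]: S = E(K, 0xE3) = 0x77; 0x43 ⊕ 0x77 = 0x34.
C[1]: S = E(K, 0x77) = 0xE3; 0x72 ⊕ 0xE3 = 0x91.
C[2]: S = E(K, 0xE3) = 0x77; 0x7B ⊕ 0x77 = 0x0C.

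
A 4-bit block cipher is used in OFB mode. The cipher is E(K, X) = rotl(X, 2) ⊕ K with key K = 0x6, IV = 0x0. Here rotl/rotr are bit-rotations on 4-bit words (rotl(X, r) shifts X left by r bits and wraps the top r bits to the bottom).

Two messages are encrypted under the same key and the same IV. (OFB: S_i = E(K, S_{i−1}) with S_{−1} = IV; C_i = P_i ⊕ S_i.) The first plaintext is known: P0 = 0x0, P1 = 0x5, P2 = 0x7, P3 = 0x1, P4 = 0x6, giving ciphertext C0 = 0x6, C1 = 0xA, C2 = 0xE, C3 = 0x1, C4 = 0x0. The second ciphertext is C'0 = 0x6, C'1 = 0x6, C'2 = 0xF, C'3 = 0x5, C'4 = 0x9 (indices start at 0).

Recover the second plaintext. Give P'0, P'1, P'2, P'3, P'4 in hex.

In OFB with a reused IV, both messages share the same keystream S_i, so C_i ⊕ C'_i = P_i ⊕ P'_i and thus P'_i = P_i ⊕ C_i ⊕ C'_i.
P'0: 0x0 ⊕ 0x6 ⊕ 0x6 = 0x0.
P'1: 0x5 ⊕ 0xA ⊕ 0x6 = 0x9.
P'2: 0x7 ⊕ 0xE ⊕ 0xF = 0x6.
P'3: 0x1 ⊕ 0x1 ⊕ 0x5 = 0x5.
P'4: 0x6 ⊕ 0x0 ⊕ 0x9 = 0xF.

P'0 = 0x0, P'1 = 0x9, P'2 = 0x6, P'3 = 0x5, P'4 = 0xF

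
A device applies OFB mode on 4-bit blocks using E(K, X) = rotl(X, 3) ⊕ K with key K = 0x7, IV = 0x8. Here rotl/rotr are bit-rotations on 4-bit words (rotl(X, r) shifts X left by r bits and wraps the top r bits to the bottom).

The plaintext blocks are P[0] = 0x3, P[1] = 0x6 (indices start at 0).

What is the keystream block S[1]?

0xE

OFB encryption: S_i = E(K, S_{i−1}) with S_{−1} = IV; C_i = P_i ⊕ S_i.
C[0]: S = E(K, 0x8) = 0x3; 0x3 ⊕ 0x3 = 0x0.
C[1]: S = E(K, 0x3) = 0xE; 0x6 ⊕ 0xE = 0x8.
So S[1] = 0xE.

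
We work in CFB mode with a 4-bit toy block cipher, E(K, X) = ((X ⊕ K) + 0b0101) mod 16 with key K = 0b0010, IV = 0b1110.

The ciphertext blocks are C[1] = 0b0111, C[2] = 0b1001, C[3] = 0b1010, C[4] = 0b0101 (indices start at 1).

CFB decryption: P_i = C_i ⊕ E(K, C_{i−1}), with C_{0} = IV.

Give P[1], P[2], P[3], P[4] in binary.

P[1] = 0b0110, P[2] = 0b0011, P[3] = 0b1010, P[4] = 0b1000

P[1]: E(K, 0b1110) = 0b0001; 0b0111 ⊕ 0b0001 = 0b0110.
P[2]: E(K, 0b0111) = 0b1010; 0b1001 ⊕ 0b1010 = 0b0011.
P[3]: E(K, 0b1001) = 0b0000; 0b1010 ⊕ 0b0000 = 0b1010.
P[4]: E(K, 0b1010) = 0b1101; 0b0101 ⊕ 0b1101 = 0b1000.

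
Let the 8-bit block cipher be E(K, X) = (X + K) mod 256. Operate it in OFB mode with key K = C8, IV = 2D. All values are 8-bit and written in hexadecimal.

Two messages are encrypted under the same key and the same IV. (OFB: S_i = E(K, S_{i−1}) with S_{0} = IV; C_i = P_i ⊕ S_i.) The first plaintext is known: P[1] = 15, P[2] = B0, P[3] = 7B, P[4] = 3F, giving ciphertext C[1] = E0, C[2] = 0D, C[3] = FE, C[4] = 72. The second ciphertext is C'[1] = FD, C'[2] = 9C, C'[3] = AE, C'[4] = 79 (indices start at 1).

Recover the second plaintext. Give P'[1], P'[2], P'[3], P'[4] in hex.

P'[1] = 08, P'[2] = 21, P'[3] = 2B, P'[4] = 34

In OFB with a reused IV, both messages share the same keystream S_i, so C_i ⊕ C'_i = P_i ⊕ P'_i and thus P'_i = P_i ⊕ C_i ⊕ C'_i.
P'[1]: 15 ⊕ E0 ⊕ FD = 08.
P'[2]: B0 ⊕ 0D ⊕ 9C = 21.
P'[3]: 7B ⊕ FE ⊕ AE = 2B.
P'[4]: 3F ⊕ 72 ⊕ 79 = 34.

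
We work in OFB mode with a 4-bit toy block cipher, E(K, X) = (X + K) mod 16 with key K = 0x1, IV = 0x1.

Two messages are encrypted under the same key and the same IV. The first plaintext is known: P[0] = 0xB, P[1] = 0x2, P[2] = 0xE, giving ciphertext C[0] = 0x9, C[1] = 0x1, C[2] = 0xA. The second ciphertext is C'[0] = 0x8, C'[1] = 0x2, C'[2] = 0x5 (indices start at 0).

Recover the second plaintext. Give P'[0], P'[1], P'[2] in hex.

P'[0] = 0xA, P'[1] = 0x1, P'[2] = 0x1

In OFB with a reused IV, both messages share the same keystream S_i, so C_i ⊕ C'_i = P_i ⊕ P'_i and thus P'_i = P_i ⊕ C_i ⊕ C'_i.
P'[0]: 0xB ⊕ 0x9 ⊕ 0x8 = 0xA.
P'[1]: 0x2 ⊕ 0x1 ⊕ 0x2 = 0x1.
P'[2]: 0xE ⊕ 0xA ⊕ 0x5 = 0x1.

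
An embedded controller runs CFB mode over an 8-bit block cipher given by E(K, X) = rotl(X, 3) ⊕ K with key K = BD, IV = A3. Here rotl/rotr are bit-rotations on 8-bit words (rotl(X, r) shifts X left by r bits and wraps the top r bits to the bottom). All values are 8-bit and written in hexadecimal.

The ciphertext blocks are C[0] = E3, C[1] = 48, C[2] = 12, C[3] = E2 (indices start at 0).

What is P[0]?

P[0] = 43

CFB decryption: P_i = C_i ⊕ E(K, C_{i−1}), with C_{−1} = IV.
P[0]: E(K, A3) = A0; E3 ⊕ A0 = 43.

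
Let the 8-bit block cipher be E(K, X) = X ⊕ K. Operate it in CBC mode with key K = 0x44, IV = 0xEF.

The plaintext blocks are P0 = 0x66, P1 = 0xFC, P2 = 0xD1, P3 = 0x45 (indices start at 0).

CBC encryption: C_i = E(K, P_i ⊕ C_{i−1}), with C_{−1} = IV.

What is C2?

C0: P0 ⊕ 0xEF = 0x89; E(K, 0x89) = 0xCD.
C1: P1 ⊕ 0xCD = 0x31; E(K, 0x31) = 0x75.
C2: P2 ⊕ 0x75 = 0xA4; E(K, 0xA4) = 0xE0.

C2 = 0xE0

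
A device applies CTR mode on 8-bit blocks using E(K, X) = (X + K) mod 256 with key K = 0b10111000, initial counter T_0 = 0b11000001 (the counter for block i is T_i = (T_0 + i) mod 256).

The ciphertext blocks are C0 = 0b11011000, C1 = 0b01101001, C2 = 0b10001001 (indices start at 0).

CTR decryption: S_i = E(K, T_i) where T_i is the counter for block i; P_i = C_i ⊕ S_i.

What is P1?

P1: T = 0b11000010, S = E(K, T) = 0b01111010; 0b01101001 ⊕ 0b01111010 = 0b00010011.

P1 = 0b00010011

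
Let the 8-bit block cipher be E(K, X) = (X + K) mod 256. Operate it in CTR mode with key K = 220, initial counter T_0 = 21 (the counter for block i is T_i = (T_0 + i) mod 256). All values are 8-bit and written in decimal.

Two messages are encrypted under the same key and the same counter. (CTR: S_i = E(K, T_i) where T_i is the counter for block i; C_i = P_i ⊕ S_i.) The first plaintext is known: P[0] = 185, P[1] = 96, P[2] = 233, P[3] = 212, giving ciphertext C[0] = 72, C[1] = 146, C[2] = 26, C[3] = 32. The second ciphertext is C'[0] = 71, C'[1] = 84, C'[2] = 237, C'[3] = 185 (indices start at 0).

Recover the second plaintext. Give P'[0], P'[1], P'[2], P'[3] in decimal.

In CTR with a reused counter, both messages share the same keystream S_i, so C_i ⊕ C'_i = P_i ⊕ P'_i and thus P'_i = P_i ⊕ C_i ⊕ C'_i.
P'[0]: 185 ⊕ 72 ⊕ 71 = 182.
P'[1]: 96 ⊕ 146 ⊕ 84 = 166.
P'[2]: 233 ⊕ 26 ⊕ 237 = 30.
P'[3]: 212 ⊕ 32 ⊕ 185 = 77.

P'[0] = 182, P'[1] = 166, P'[2] = 30, P'[3] = 77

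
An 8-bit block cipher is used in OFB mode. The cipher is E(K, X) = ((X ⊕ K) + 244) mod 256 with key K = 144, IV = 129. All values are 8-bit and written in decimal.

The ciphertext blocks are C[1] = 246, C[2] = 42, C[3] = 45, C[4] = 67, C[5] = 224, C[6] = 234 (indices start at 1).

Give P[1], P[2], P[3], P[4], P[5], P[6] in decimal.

P[1] = 243, P[2] = 163, P[3] = 32, P[4] = 210, P[5] = 21, P[6] = 179

OFB decryption: S_i = E(K, S_{i−1}) with S_{0} = IV; P_i = C_i ⊕ S_i.
P[1]: S = E(K, 129) = 5; 246 ⊕ 5 = 243.
P[2]: S = E(K, 5) = 137; 42 ⊕ 137 = 163.
P[3]: S = E(K, 137) = 13; 45 ⊕ 13 = 32.
P[4]: S = E(K, 13) = 145; 67 ⊕ 145 = 210.
P[5]: S = E(K, 145) = 245; 224 ⊕ 245 = 21.
P[6]: S = E(K, 245) = 89; 234 ⊕ 89 = 179.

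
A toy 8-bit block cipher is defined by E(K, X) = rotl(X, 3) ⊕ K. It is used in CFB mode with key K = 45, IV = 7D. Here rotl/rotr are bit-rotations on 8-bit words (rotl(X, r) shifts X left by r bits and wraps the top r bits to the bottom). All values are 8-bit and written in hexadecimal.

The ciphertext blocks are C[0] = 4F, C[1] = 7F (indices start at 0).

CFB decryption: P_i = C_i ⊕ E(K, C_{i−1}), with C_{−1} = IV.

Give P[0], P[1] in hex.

P[0] = E1, P[1] = 40

P[0]: E(K, 7D) = AE; 4F ⊕ AE = E1.
P[1]: E(K, 4F) = 3F; 7F ⊕ 3F = 40.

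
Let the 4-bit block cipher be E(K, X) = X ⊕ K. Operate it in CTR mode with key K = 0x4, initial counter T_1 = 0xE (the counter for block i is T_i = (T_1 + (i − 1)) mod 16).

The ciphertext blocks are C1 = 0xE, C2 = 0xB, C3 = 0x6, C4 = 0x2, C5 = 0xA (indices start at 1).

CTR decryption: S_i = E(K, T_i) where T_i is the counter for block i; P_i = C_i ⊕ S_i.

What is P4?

P4 = 0x7

P4: T = 0x1, S = E(K, T) = 0x5; 0x2 ⊕ 0x5 = 0x7.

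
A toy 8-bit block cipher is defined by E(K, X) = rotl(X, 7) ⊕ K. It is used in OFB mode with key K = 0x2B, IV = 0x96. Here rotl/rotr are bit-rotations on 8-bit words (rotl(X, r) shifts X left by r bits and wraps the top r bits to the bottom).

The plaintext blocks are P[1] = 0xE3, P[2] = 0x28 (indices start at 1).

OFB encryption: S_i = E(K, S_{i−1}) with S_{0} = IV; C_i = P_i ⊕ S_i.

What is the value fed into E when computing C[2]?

C[1]: S = E(K, 0x96) = 0x60; 0xE3 ⊕ 0x60 = 0x83.
C[2]: S = E(K, 0x60) = 0x1B; 0x28 ⊕ 0x1B = 0x33.
So the input to E for block [2] is 0x60.

0x60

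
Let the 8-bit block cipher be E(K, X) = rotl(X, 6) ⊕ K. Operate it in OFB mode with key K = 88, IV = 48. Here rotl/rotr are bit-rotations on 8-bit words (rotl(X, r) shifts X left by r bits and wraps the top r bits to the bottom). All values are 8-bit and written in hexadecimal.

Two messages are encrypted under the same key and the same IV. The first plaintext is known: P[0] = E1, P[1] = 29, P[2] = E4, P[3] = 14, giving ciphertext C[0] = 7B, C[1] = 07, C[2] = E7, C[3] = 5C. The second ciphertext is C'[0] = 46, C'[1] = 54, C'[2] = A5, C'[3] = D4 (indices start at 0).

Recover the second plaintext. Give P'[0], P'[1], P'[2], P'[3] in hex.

In OFB with a reused IV, both messages share the same keystream S_i, so C_i ⊕ C'_i = P_i ⊕ P'_i and thus P'_i = P_i ⊕ C_i ⊕ C'_i.
P'[0]: E1 ⊕ 7B ⊕ 46 = DC.
P'[1]: 29 ⊕ 07 ⊕ 54 = 7A.
P'[2]: E4 ⊕ E7 ⊕ A5 = A6.
P'[3]: 14 ⊕ 5C ⊕ D4 = 9C.

P'[0] = DC, P'[1] = 7A, P'[2] = A6, P'[3] = 9C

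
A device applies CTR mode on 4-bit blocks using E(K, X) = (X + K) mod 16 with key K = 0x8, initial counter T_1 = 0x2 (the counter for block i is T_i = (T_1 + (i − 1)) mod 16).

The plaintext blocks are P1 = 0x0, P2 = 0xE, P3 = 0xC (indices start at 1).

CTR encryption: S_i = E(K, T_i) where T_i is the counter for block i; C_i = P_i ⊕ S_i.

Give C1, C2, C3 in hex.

C1 = 0xA, C2 = 0x5, C3 = 0x0

C1: T = 0x2, S = E(K, T) = 0xA; 0x0 ⊕ 0xA = 0xA.
C2: T = 0x3, S = E(K, T) = 0xB; 0xE ⊕ 0xB = 0x5.
C3: T = 0x4, S = E(K, T) = 0xC; 0xC ⊕ 0xC = 0x0.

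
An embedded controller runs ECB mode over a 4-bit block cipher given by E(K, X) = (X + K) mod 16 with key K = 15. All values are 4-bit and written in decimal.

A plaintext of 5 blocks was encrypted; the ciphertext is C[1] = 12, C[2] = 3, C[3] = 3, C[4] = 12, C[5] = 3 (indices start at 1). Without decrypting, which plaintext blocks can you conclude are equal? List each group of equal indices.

ECB encrypts each block independently with the same key, so equal ciphertext blocks imply equal plaintext blocks.
C[1] = C[4] = 12, so P[1] = P[4].
C[2] = C[3] = C[5] = 3, so P[2] = P[3] = P[5].

P[1] = P[4]; P[2] = P[3] = P[5]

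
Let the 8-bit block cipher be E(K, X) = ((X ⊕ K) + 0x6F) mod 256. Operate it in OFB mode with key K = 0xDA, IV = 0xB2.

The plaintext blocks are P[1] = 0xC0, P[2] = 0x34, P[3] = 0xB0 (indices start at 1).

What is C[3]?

C[3] = 0xA5

OFB encryption: S_i = E(K, S_{i−1}) with S_{0} = IV; C_i = P_i ⊕ S_i.
C[1]: S = E(K, 0xB2) = 0xD7; 0xC0 ⊕ 0xD7 = 0x17.
C[2]: S = E(K, 0xD7) = 0x7C; 0x34 ⊕ 0x7C = 0x48.
C[3]: S = E(K, 0x7C) = 0x15; 0xB0 ⊕ 0x15 = 0xA5.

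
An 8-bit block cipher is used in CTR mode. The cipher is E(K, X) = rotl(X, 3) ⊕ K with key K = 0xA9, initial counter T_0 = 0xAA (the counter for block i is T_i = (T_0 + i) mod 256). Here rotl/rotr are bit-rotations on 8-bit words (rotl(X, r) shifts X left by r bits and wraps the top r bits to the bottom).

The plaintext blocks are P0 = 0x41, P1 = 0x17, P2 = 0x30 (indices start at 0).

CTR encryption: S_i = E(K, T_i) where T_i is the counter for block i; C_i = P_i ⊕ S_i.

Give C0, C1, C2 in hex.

C0 = 0xBD, C1 = 0xE3, C2 = 0xFC

C0: T = 0xAA, S = E(K, T) = 0xFC; 0x41 ⊕ 0xFC = 0xBD.
C1: T = 0xAB, S = E(K, T) = 0xF4; 0x17 ⊕ 0xF4 = 0xE3.
C2: T = 0xAC, S = E(K, T) = 0xCC; 0x30 ⊕ 0xCC = 0xFC.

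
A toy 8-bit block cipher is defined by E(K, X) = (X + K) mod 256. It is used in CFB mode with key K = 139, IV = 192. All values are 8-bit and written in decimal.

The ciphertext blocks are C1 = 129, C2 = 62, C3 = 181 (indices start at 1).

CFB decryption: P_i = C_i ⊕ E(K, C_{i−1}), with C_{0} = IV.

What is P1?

P1: E(K, 192) = 75; 129 ⊕ 75 = 202.

P1 = 202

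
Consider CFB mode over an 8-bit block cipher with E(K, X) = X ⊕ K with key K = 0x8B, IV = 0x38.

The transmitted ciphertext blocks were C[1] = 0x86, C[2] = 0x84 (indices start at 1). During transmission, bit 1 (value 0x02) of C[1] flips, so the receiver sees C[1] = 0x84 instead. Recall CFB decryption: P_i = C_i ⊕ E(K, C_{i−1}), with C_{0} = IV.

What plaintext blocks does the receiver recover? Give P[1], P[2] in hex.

Only C[1] changed, to 0x84. In CFB, a change in C_i flips the same bit in P_i and garbles P_{i+1}. Decrypting the received ciphertext:
P[1]: E(K, 0x38) = 0xB3; 0x84 ⊕ 0xB3 = 0x37.
P[2]: E(K, 0x84) = 0x0F; 0x84 ⊕ 0x0F = 0x8B.
Blocks that differ from the original plaintext: P[1], P[2].

P[1] = 0x37, P[2] = 0x8B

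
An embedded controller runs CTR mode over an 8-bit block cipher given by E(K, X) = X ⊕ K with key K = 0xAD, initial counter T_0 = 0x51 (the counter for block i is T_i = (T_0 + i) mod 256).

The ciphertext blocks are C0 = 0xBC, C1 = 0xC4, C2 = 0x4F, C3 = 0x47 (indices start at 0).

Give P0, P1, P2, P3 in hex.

P0 = 0x40, P1 = 0x3B, P2 = 0xB1, P3 = 0xBE

CTR decryption: S_i = E(K, T_i) where T_i is the counter for block i; P_i = C_i ⊕ S_i.
P0: T = 0x51, S = E(K, T) = 0xFC; 0xBC ⊕ 0xFC = 0x40.
P1: T = 0x52, S = E(K, T) = 0xFF; 0xC4 ⊕ 0xFF = 0x3B.
P2: T = 0x53, S = E(K, T) = 0xFE; 0x4F ⊕ 0xFE = 0xB1.
P3: T = 0x54, S = E(K, T) = 0xF9; 0x47 ⊕ 0xF9 = 0xBE.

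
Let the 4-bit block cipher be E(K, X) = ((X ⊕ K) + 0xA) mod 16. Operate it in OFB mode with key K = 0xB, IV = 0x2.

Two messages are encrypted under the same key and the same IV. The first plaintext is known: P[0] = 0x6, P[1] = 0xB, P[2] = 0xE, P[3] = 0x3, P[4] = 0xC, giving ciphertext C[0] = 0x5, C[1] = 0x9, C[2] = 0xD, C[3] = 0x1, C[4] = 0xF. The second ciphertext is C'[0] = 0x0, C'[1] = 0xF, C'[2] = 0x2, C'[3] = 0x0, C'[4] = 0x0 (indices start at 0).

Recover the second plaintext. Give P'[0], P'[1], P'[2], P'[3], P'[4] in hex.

P'[0] = 0x3, P'[1] = 0xD, P'[2] = 0x1, P'[3] = 0x2, P'[4] = 0x3

In OFB with a reused IV, both messages share the same keystream S_i, so C_i ⊕ C'_i = P_i ⊕ P'_i and thus P'_i = P_i ⊕ C_i ⊕ C'_i.
P'[0]: 0x6 ⊕ 0x5 ⊕ 0x0 = 0x3.
P'[1]: 0xB ⊕ 0x9 ⊕ 0xF = 0xD.
P'[2]: 0xE ⊕ 0xD ⊕ 0x2 = 0x1.
P'[3]: 0x3 ⊕ 0x1 ⊕ 0x0 = 0x2.
P'[4]: 0xC ⊕ 0xF ⊕ 0x0 = 0x3.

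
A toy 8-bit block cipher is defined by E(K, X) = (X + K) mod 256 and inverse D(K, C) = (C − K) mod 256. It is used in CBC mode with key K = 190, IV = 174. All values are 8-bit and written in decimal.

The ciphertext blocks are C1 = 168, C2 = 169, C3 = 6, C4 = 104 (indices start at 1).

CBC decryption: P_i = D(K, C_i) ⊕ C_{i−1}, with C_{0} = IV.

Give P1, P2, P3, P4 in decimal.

P1 = 68, P2 = 67, P3 = 225, P4 = 172

P1: D(K, 168) = 234; 234 ⊕ 174 = 68.
P2: D(K, 169) = 235; 235 ⊕ 168 = 67.
P3: D(K, 6) = 72; 72 ⊕ 169 = 225.
P4: D(K, 104) = 170; 170 ⊕ 6 = 172.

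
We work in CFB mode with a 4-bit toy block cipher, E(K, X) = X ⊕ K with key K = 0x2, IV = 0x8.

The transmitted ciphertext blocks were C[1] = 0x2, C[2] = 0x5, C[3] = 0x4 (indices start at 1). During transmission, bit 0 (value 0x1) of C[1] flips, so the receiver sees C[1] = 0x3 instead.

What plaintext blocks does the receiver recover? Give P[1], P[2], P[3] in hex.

P[1] = 0x9, P[2] = 0x4, P[3] = 0x3

CFB decryption: P_i = C_i ⊕ E(K, C_{i−1}), with C_{0} = IV.
Only C[1] changed, to 0x3. In CFB, a change in C_i flips the same bit in P_i and garbles P_{i+1}. Decrypting the received ciphertext:
P[1]: E(K, 0x8) = 0xA; 0x3 ⊕ 0xA = 0x9.
P[2]: E(K, 0x3) = 0x1; 0x5 ⊕ 0x1 = 0x4.
P[3]: E(K, 0x5) = 0x7; 0x4 ⊕ 0x7 = 0x3.
Blocks that differ from the original plaintext: P[1], P[2].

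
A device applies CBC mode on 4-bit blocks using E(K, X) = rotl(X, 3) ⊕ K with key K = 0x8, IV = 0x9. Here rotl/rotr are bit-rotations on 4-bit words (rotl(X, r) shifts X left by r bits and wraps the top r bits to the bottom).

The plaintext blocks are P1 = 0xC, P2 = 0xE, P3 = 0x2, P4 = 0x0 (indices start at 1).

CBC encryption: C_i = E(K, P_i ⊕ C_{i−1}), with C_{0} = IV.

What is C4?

C1: P1 ⊕ 0x9 = 0x5; E(K, 0x5) = 0x2.
C2: P2 ⊕ 0x2 = 0xC; E(K, 0xC) = 0xE.
C3: P3 ⊕ 0xE = 0xC; E(K, 0xC) = 0xE.
C4: P4 ⊕ 0xE = 0xE; E(K, 0xE) = 0xF.

C4 = 0xF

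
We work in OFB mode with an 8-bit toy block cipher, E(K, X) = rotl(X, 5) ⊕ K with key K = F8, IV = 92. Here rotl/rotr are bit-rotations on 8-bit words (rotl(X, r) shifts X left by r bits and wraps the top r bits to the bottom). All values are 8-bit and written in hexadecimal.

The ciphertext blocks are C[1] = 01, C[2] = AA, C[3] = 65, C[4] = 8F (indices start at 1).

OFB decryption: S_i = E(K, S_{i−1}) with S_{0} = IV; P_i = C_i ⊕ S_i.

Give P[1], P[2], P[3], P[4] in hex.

P[1]: S = E(K, 92) = AA; 01 ⊕ AA = AB.
P[2]: S = E(K, AA) = AD; AA ⊕ AD = 07.
P[3]: S = E(K, AD) = 4D; 65 ⊕ 4D = 28.
P[4]: S = E(K, 4D) = 51; 8F ⊕ 51 = DE.

P[1] = AB, P[2] = 07, P[3] = 28, P[4] = DE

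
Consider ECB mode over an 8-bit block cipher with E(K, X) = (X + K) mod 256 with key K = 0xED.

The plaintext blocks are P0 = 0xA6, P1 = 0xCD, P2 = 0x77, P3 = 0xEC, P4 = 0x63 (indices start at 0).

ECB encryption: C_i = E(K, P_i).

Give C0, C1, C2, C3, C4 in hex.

C0 = 0x93, C1 = 0xBA, C2 = 0x64, C3 = 0xD9, C4 = 0x50

C0: E(K, 0xA6) = 0x93.
C1: E(K, 0xCD) = 0xBA.
C2: E(K, 0x77) = 0x64.
C3: E(K, 0xEC) = 0xD9.
C4: E(K, 0x63) = 0x50.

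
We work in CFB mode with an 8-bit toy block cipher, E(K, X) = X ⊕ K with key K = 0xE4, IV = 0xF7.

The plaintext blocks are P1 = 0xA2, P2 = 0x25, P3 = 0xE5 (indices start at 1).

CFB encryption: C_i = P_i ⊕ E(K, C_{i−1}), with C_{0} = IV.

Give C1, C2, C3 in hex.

C1: E(K, 0xF7) = 0x13; 0xA2 ⊕ 0x13 = 0xB1.
C2: E(K, 0xB1) = 0x55; 0x25 ⊕ 0x55 = 0x70.
C3: E(K, 0x70) = 0x94; 0xE5 ⊕ 0x94 = 0x71.

C1 = 0xB1, C2 = 0x70, C3 = 0x71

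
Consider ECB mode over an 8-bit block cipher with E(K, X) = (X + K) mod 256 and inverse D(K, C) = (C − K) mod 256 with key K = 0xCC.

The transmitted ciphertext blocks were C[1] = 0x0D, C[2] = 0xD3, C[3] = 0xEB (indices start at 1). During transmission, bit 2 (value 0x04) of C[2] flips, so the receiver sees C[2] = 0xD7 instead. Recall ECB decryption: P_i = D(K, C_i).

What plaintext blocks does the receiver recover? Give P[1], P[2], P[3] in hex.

Only C[2] changed, to 0xD7. In ECB, a change in C_i affects only P_i. Decrypting the received ciphertext:
P[1]: D(K, 0x0D) = 0x41.
P[2]: D(K, 0xD7) = 0x0B.
P[3]: D(K, 0xEB) = 0x1F.
Blocks that differ from the original plaintext: P[2].

P[1] = 0x41, P[2] = 0x0B, P[3] = 0x1F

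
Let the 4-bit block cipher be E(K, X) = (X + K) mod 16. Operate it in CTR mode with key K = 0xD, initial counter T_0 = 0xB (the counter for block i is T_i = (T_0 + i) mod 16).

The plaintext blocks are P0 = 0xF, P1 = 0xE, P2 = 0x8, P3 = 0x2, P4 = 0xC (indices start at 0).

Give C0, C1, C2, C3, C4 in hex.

CTR encryption: S_i = E(K, T_i) where T_i is the counter for block i; C_i = P_i ⊕ S_i.
C0: T = 0xB, S = E(K, T) = 0x8; 0xF ⊕ 0x8 = 0x7.
C1: T = 0xC, S = E(K, T) = 0x9; 0xE ⊕ 0x9 = 0x7.
C2: T = 0xD, S = E(K, T) = 0xA; 0x8 ⊕ 0xA = 0x2.
C3: T = 0xE, S = E(K, T) = 0xB; 0x2 ⊕ 0xB = 0x9.
C4: T = 0xF, S = E(K, T) = 0xC; 0xC ⊕ 0xC = 0x0.

C0 = 0x7, C1 = 0x7, C2 = 0x2, C3 = 0x9, C4 = 0x0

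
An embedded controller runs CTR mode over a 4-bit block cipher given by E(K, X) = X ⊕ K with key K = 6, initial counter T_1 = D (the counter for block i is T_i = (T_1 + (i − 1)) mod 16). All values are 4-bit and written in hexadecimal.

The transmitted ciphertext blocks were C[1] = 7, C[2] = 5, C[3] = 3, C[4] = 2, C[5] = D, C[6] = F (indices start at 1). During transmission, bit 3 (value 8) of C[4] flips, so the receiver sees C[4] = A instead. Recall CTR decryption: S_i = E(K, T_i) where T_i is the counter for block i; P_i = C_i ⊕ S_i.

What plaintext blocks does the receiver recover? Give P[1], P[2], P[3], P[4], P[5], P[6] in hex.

P[1] = C, P[2] = D, P[3] = A, P[4] = C, P[5] = A, P[6] = B

Only C[4] changed, to A. In CTR, a change in C_i flips the same bit in P_i only; the keystream is unaffected. Decrypting the received ciphertext:
P[1]: T = D, S = E(K, T) = B; 7 ⊕ B = C.
P[2]: T = E, S = E(K, T) = 8; 5 ⊕ 8 = D.
P[3]: T = F, S = E(K, T) = 9; 3 ⊕ 9 = A.
P[4]: T = 0, S = E(K, T) = 6; A ⊕ 6 = C.
P[5]: T = 1, S = E(K, T) = 7; D ⊕ 7 = A.
P[6]: T = 2, S = E(K, T) = 4; F ⊕ 4 = B.
Blocks that differ from the original plaintext: P[4].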